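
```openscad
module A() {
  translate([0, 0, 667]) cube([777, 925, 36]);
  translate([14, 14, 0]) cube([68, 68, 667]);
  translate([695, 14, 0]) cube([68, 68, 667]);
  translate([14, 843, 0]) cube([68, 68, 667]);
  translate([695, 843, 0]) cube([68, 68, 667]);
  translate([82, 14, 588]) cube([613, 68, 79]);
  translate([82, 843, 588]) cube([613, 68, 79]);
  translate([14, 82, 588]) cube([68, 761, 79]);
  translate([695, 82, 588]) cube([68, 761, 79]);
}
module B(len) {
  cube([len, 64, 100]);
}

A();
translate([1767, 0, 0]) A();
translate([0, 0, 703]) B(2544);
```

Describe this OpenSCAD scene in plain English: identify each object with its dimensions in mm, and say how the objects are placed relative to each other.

A is a table with a 777×925 mm rectangular top, 36 mm thick, top surface at z = 703 mm, supported by four 68×68 mm square legs, each inset 14 mm from the nearest pair of top edges, running from the floor. Four apron rails, 68 mm thick and 79 mm tall, run between adjacent legs with their top edges flush with the underside of the top and their outer faces flush with the legs' outer faces.

B is a rectangular beam 2544 mm long (x), 64 mm deep (y), 100 mm thick (z).

The beam spans the tops of two tables placed 990 mm apart, resting at z = 703 mm.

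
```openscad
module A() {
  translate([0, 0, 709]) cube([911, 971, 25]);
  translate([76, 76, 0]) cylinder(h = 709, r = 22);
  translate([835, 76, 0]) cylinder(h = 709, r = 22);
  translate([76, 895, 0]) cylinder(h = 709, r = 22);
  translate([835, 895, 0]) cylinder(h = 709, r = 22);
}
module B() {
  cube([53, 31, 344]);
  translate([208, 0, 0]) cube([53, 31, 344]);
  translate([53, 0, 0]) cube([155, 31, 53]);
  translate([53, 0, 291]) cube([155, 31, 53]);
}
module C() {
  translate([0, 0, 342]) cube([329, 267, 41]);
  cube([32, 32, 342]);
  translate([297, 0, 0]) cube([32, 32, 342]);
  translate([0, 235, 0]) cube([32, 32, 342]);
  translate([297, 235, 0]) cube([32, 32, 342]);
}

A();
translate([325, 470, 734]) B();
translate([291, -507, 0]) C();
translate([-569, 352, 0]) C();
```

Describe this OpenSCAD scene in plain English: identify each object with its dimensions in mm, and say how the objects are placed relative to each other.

A is a table with a 911×971 mm rectangular top, 25 mm thick, top surface at z = 734 mm, supported by four round legs of 44 mm diameter, each leg's bounding box inset 54 mm from the nearest pair of top edges, running from the floor.

B is a picture frame with a 155×238 mm rectangular opening (x by z) and a uniform 53 mm border on every side. Frame depth is 31 mm along y. It is built from two vertical stiles running the full outside height and two horizontal rails spanning the gap between the stiles.

C is a four-legged stool. The seat is 329×267 mm, 41 mm thick, top at z = 383 mm. It stands on four square legs, each 32×32 mm in cross-section, from z = 0 to the seat underside, each flush with a corner of the seat.

The picture frame is on top of the table, centred. Two stools sit around the table at the −y, −x sides.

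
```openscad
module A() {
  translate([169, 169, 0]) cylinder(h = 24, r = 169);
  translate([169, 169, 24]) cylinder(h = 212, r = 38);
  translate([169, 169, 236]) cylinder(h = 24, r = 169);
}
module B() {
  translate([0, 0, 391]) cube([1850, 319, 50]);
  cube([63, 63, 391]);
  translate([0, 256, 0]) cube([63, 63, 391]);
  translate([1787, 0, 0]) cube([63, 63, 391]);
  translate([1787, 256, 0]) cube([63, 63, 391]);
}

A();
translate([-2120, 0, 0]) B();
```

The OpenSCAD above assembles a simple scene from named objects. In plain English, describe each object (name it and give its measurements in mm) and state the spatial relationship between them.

A is a spool: two coaxial disc flanges of radius 169 mm and thickness 24 mm, joined by a core cylinder of radius 38 mm and height 212 mm. The lower flange rests on z = 0 and the three cylinders share a vertical axis.

B is a long wooden bench with a 1850 mm (x) × 319 mm (y) seat, 50 mm thick, its top surface 441 mm above the floor. Four 63 mm square legs at the seat corners, flush with the edges, run from z = 0 to the seat underside.

The bench is on the floor beside the spool on its −x side.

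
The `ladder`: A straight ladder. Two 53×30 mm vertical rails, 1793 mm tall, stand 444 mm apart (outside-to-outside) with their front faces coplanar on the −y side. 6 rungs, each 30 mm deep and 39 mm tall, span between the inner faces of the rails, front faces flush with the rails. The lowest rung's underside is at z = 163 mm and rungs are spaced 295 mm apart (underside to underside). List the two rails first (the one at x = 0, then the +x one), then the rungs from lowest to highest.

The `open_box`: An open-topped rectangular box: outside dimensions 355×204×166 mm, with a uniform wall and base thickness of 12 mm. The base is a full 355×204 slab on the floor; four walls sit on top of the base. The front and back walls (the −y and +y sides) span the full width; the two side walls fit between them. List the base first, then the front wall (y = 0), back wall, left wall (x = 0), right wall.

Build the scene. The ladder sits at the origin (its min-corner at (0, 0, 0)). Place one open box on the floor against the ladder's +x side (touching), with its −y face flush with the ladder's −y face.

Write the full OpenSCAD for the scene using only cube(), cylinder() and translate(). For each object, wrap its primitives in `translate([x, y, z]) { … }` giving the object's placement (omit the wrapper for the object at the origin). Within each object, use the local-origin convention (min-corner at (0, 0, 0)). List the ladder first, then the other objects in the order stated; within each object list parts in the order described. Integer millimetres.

cube([53, 30, 1793]);
translate([391, 0, 0]) cube([53, 30, 1793]);
translate([53, 0, 163]) cube([338, 30, 39]);
translate([53, 0, 458]) cube([338, 30, 39]);
translate([53, 0, 753]) cube([338, 30, 39]);
translate([53, 0, 1048]) cube([338, 30, 39]);
translate([53, 0, 1343]) cube([338, 30, 39]);
translate([53, 0, 1638]) cube([338, 30, 39]);
translate([444, 0, 0]) {
  cube([355, 204, 12]);
  translate([0, 0, 12]) cube([355, 12, 154]);
  translate([0, 192, 12]) cube([355, 12, 154]);
  translate([0, 12, 12]) cube([12, 180, 154]);
  translate([343, 12, 12]) cube([12, 180, 154]);
}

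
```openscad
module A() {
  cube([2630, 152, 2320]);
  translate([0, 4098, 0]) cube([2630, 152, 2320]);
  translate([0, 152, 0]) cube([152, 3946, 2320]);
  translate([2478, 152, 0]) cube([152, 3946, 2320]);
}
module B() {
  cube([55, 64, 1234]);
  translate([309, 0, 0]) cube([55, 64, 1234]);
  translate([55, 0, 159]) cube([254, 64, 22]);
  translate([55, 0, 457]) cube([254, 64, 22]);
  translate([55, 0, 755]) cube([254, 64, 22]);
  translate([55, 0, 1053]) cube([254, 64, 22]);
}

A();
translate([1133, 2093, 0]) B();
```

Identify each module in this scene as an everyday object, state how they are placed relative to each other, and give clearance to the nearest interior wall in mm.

A is a house frame. B is a ladder. The ladder sits inside the house frame, centred. The clearance to the nearest interior wall is 981 mm.

Clearances: x = 981, y = 1941; minimum 981 mm.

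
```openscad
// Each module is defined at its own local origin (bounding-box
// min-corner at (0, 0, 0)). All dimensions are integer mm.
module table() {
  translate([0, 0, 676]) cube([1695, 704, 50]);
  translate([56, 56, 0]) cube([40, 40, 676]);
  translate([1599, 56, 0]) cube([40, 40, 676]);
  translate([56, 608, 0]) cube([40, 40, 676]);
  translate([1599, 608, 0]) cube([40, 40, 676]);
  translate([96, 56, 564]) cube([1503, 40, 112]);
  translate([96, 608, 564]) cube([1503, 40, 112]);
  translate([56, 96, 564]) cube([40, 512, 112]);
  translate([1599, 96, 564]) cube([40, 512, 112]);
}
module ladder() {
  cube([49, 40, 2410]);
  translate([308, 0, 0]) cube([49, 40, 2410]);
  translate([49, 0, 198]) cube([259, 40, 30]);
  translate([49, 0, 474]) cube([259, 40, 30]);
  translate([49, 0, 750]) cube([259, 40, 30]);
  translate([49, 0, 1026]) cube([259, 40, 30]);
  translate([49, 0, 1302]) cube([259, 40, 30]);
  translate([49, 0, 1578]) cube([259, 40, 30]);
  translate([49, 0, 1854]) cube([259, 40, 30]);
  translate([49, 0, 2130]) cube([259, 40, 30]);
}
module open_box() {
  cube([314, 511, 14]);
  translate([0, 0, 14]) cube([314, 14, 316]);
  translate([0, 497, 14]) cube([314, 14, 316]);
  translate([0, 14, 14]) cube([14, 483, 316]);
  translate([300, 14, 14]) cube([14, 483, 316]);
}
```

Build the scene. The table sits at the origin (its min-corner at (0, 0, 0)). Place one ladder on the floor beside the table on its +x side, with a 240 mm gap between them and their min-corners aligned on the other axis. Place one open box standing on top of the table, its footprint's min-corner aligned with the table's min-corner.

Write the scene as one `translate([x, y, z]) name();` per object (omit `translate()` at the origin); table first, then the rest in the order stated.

table();
translate([1935, 0, 0]) ladder();
translate([0, 0, 726]) open_box();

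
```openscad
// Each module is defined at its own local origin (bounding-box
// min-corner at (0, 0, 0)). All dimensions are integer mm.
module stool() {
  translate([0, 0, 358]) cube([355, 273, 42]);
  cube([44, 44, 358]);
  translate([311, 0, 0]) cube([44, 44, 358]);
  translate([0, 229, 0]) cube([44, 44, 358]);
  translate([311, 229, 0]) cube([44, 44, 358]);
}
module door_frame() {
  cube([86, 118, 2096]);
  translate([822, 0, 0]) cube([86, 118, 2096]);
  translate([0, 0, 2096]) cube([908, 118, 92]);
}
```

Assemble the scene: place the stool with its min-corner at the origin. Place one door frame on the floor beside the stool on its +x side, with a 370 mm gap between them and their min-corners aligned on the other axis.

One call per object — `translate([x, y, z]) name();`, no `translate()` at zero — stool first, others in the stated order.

stool();
translate([725, 0, 0]) door_frame();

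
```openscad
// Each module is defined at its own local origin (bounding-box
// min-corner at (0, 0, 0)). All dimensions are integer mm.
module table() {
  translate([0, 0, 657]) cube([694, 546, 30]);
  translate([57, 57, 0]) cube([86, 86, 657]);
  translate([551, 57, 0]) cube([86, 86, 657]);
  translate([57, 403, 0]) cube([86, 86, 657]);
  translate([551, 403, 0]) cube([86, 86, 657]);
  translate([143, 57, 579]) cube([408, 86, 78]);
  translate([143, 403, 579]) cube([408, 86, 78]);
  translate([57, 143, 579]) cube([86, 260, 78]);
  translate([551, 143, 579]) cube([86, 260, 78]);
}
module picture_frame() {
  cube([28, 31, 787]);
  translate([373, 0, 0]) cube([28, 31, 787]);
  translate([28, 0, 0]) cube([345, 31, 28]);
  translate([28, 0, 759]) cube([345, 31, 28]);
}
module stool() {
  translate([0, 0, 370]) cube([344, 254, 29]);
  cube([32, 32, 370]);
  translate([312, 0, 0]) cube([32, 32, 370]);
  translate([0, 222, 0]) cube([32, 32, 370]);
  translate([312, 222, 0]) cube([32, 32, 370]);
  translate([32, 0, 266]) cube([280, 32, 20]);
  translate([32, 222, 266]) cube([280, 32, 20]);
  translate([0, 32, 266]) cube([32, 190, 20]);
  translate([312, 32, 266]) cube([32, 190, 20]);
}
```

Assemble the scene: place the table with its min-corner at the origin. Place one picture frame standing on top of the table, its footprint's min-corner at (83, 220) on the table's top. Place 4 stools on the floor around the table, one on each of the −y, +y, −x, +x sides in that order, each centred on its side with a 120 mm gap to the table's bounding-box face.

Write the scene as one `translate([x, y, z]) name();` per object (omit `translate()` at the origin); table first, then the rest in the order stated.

table();
translate([83, 220, 687]) picture_frame();
translate([175, -374, 0]) stool();
translate([175, 666, 0]) stool();
translate([-464, 146, 0]) stool();
translate([814, 146, 0]) stool();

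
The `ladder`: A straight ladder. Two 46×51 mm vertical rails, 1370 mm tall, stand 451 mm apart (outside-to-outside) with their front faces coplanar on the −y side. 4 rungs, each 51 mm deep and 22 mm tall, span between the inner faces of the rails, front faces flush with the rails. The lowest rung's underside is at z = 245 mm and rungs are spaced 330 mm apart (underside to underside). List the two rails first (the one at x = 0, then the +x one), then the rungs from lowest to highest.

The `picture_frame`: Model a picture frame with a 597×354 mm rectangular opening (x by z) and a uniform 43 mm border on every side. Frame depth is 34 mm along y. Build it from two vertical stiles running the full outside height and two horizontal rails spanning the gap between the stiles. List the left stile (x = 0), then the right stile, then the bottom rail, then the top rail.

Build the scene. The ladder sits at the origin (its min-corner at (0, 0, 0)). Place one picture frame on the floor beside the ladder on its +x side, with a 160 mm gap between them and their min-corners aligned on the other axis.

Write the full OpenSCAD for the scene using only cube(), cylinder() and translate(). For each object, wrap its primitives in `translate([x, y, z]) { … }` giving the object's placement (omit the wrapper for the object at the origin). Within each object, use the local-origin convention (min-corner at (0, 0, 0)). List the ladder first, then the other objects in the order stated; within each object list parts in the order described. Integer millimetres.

cube([46, 51, 1370]);
translate([405, 0, 0]) cube([46, 51, 1370]);
translate([46, 0, 245]) cube([359, 51, 22]);
translate([46, 0, 575]) cube([359, 51, 22]);
translate([46, 0, 905]) cube([359, 51, 22]);
translate([46, 0, 1235]) cube([359, 51, 22]);
translate([611, 0, 0]) {
  cube([43, 34, 440]);
  translate([640, 0, 0]) cube([43, 34, 440]);
  translate([43, 0, 0]) cube([597, 34, 43]);
  translate([43, 0, 397]) cube([597, 34, 43]);
}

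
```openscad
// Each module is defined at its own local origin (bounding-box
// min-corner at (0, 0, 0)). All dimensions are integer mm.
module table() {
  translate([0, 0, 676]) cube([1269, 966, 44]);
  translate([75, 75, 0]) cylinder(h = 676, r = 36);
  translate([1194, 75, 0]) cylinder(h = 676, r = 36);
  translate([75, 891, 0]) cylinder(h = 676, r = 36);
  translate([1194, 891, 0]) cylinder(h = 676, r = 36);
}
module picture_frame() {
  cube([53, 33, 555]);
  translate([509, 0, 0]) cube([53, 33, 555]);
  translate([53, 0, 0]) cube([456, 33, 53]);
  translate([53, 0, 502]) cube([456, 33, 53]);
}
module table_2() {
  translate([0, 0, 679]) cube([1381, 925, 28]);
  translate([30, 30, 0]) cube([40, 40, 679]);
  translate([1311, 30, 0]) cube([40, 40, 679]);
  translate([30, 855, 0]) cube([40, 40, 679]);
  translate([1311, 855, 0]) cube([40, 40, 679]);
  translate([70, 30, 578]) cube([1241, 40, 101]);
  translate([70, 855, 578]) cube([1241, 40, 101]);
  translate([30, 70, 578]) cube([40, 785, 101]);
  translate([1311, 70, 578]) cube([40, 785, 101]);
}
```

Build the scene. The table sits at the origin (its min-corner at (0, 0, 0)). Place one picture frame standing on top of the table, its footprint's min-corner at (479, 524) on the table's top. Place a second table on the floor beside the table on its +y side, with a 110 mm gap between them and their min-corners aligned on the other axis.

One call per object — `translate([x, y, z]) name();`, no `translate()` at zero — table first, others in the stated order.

table();
translate([479, 524, 720]) picture_frame();
translate([0, 1076, 0]) table_2();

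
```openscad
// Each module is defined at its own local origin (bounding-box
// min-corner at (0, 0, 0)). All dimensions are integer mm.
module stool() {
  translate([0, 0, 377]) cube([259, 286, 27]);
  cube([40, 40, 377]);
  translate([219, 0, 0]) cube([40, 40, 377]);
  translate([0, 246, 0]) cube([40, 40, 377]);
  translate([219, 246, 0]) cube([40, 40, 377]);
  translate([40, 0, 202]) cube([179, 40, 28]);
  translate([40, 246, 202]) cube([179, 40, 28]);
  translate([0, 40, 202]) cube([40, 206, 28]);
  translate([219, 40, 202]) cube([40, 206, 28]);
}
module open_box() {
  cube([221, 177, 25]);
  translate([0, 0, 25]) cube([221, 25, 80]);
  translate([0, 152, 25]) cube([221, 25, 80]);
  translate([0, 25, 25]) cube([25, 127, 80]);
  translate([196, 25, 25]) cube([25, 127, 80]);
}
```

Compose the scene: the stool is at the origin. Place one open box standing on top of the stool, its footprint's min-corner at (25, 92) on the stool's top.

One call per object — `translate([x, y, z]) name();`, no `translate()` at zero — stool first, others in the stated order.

stool();
translate([25, 92, 404]) open_box();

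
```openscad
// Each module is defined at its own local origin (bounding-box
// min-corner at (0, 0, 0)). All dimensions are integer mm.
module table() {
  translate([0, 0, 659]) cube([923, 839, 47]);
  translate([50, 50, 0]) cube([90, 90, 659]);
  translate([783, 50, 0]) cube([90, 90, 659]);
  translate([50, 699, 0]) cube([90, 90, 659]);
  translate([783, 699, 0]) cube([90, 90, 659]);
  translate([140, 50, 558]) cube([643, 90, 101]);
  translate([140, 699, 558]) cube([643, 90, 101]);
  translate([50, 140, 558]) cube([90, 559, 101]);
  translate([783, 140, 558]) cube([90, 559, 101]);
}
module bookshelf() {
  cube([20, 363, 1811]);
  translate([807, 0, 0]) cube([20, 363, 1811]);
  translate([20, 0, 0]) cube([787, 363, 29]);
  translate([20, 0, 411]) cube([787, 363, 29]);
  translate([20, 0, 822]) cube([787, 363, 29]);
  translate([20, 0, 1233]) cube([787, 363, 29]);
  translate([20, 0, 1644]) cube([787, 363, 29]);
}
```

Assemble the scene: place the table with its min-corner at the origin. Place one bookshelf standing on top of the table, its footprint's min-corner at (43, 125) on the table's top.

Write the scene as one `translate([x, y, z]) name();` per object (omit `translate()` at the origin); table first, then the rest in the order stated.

table();
translate([43, 125, 706]) bookshelf();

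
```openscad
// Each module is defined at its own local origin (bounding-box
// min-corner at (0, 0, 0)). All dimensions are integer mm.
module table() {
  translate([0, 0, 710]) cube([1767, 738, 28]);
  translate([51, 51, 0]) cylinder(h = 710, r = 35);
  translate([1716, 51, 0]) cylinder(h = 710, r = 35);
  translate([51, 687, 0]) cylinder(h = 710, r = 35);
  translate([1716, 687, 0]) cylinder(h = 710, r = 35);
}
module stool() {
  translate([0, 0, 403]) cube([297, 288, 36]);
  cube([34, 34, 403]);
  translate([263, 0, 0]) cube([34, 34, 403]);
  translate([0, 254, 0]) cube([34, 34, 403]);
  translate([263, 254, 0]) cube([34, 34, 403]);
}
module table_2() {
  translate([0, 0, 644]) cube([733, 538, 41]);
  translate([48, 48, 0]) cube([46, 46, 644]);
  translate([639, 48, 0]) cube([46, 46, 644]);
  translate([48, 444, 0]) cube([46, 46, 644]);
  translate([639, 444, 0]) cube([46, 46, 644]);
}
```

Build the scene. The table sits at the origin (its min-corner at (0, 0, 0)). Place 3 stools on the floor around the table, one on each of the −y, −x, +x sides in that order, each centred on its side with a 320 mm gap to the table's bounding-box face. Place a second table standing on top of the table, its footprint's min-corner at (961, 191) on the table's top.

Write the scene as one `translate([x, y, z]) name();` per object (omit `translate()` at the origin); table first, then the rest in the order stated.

table();
translate([735, -608, 0]) stool();
translate([-617, 225, 0]) stool();
translate([2087, 225, 0]) stool();
translate([961, 191, 738]) table_2();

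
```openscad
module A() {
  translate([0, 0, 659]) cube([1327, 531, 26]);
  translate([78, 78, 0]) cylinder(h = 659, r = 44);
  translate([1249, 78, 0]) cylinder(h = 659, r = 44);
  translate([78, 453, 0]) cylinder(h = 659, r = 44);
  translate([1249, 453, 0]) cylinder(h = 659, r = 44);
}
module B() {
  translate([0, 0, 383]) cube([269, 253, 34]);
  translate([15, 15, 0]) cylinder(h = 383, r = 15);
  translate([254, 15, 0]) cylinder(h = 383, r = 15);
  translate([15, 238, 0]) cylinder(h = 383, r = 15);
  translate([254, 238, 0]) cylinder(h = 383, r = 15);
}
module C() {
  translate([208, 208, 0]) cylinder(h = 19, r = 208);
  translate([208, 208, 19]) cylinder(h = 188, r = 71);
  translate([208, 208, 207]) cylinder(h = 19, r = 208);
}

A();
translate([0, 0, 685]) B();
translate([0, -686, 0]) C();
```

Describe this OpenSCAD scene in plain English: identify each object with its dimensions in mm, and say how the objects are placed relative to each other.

A is a table: top 1327 mm (x) × 531 mm (y), 26 mm thick, upper face at z = 685 mm, on four round legs of 88 mm diameter, each leg's bounding box inset 34 mm from the nearest pair of top edges, running from z = 0 to the bottom of the top.

B is a simple wooden stool: a rectangular seat 269 mm (x) by 253 mm (y), 34 mm thick, top face at z = 417 mm, on four round legs, each 30 mm in diameter. The legs rest on z = 0, each leg's axis is inset half a diameter from the nearest pair of seat edges (so the leg's bounding box is flush with the corner).

C is a spool: two coaxial disc flanges of radius 208 mm and thickness 19 mm, joined by a core cylinder of radius 71 mm and height 188 mm. The lower flange rests on z = 0 and the three cylinders share a vertical axis.

The stool is on top of the table. The spool is on the floor beside the table on its −y side.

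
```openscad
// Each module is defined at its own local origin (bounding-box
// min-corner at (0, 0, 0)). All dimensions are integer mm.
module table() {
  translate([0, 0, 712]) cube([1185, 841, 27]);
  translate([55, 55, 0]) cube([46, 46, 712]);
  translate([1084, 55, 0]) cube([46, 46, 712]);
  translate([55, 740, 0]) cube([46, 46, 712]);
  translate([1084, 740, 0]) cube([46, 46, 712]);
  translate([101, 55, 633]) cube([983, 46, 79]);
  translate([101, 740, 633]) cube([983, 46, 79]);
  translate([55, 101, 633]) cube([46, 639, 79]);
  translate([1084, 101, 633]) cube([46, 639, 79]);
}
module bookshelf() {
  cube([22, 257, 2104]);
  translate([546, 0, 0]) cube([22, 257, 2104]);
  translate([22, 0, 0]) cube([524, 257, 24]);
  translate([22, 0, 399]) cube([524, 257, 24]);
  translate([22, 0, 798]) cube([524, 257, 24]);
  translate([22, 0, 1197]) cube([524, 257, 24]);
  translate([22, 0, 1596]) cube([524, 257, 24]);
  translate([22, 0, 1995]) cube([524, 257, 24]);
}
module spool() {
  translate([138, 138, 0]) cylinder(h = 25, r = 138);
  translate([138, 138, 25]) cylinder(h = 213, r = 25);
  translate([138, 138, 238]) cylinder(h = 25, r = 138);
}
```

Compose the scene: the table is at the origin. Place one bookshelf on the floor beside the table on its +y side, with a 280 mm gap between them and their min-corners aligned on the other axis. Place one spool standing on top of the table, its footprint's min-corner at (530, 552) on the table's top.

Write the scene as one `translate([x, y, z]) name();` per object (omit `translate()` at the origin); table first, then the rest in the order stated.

table();
translate([0, 1121, 0]) bookshelf();
translate([530, 552, 739]) spool();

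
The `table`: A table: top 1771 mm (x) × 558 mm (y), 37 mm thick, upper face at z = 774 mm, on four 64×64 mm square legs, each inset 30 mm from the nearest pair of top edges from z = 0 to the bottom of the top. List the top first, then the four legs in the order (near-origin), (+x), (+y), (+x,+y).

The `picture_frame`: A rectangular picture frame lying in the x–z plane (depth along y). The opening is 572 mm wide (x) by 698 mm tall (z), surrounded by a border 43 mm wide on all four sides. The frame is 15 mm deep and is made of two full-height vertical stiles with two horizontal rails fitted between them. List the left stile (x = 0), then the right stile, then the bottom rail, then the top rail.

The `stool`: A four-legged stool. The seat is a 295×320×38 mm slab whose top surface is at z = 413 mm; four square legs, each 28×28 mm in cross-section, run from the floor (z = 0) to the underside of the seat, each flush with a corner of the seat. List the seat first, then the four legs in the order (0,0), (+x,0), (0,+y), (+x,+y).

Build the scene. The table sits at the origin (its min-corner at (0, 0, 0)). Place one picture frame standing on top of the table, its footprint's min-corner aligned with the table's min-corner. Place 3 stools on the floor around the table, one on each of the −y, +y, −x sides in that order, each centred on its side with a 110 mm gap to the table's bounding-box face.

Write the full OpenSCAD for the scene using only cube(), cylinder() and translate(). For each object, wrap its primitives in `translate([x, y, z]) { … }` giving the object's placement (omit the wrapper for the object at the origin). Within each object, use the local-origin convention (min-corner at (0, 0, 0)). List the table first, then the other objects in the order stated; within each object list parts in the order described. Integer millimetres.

translate([0, 0, 737]) cube([1771, 558, 37]);
translate([30, 30, 0]) cube([64, 64, 737]);
translate([1677, 30, 0]) cube([64, 64, 737]);
translate([30, 464, 0]) cube([64, 64, 737]);
translate([1677, 464, 0]) cube([64, 64, 737]);
translate([0, 0, 774]) {
  cube([43, 15, 784]);
  translate([615, 0, 0]) cube([43, 15, 784]);
  translate([43, 0, 0]) cube([572, 15, 43]);
  translate([43, 0, 741]) cube([572, 15, 43]);
}
translate([738, -430, 0]) {
  translate([0, 0, 375]) cube([295, 320, 38]);
  cube([28, 28, 375]);
  translate([267, 0, 0]) cube([28, 28, 375]);
  translate([0, 292, 0]) cube([28, 28, 375]);
  translate([267, 292, 0]) cube([28, 28, 375]);
}
translate([738, 668, 0]) {
  translate([0, 0, 375]) cube([295, 320, 38]);
  cube([28, 28, 375]);
  translate([267, 0, 0]) cube([28, 28, 375]);
  translate([0, 292, 0]) cube([28, 28, 375]);
  translate([267, 292, 0]) cube([28, 28, 375]);
}
translate([-405, 119, 0]) {
  translate([0, 0, 375]) cube([295, 320, 38]);
  cube([28, 28, 375]);
  translate([267, 0, 0]) cube([28, 28, 375]);
  translate([0, 292, 0]) cube([28, 28, 375]);
  translate([267, 292, 0]) cube([28, 28, 375]);
}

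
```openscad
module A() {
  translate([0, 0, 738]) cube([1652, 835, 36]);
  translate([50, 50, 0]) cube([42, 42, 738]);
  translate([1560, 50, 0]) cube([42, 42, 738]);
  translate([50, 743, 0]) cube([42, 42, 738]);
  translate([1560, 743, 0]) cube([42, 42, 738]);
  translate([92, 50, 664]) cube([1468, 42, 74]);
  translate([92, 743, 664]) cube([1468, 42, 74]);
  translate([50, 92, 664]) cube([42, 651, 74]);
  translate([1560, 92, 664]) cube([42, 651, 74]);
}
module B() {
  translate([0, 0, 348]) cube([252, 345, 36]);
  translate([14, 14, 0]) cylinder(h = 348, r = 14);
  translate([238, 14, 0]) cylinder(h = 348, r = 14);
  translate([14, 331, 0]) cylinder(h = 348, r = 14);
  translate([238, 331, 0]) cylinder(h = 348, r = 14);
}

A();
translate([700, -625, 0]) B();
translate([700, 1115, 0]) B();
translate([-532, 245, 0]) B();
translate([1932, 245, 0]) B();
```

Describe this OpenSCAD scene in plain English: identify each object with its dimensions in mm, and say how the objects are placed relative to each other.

A is a table: top 1652 mm (x) × 835 mm (y), 36 mm thick, upper face at z = 774 mm, on four 42×42 mm square legs, each inset 50 mm from the nearest pair of top edges, running from z = 0 to the bottom of the top. Four apron rails, 42 mm thick and 74 mm tall, run between adjacent legs with their top edges flush with the underside of the top and their outer faces flush with the legs' outer faces.

B is a simple wooden stool: a rectangular seat 252 mm (x) by 345 mm (y), 36 mm thick, top face at z = 384 mm, on four round legs, each 28 mm in diameter. The legs rest on z = 0, each leg's axis is inset half a diameter from the nearest pair of seat edges (so the leg's bounding box is flush with the corner).

Four stools sit around the table at the −y, +y, −x, +x sides.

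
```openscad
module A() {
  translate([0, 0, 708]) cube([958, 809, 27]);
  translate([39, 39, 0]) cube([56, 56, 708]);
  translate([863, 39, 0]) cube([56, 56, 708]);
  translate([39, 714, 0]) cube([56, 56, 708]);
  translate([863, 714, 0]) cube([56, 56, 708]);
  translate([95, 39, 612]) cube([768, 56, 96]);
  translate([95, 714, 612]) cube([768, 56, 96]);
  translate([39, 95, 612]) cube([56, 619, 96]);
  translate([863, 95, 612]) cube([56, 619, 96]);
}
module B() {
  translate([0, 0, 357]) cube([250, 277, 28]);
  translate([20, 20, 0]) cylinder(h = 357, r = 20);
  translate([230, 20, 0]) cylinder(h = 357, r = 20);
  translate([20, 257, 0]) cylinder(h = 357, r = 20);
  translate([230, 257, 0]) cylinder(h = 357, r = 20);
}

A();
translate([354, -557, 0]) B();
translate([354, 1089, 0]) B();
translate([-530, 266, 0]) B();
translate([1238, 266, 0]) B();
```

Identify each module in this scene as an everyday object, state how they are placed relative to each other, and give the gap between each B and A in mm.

Each stool's nearest face is 280 mm from the table's bounding box.

A is a table. B is a stool. Four stools sit around the table at the −y, +y, −x, +x sides. The gap between each stool and the table is 280 mm.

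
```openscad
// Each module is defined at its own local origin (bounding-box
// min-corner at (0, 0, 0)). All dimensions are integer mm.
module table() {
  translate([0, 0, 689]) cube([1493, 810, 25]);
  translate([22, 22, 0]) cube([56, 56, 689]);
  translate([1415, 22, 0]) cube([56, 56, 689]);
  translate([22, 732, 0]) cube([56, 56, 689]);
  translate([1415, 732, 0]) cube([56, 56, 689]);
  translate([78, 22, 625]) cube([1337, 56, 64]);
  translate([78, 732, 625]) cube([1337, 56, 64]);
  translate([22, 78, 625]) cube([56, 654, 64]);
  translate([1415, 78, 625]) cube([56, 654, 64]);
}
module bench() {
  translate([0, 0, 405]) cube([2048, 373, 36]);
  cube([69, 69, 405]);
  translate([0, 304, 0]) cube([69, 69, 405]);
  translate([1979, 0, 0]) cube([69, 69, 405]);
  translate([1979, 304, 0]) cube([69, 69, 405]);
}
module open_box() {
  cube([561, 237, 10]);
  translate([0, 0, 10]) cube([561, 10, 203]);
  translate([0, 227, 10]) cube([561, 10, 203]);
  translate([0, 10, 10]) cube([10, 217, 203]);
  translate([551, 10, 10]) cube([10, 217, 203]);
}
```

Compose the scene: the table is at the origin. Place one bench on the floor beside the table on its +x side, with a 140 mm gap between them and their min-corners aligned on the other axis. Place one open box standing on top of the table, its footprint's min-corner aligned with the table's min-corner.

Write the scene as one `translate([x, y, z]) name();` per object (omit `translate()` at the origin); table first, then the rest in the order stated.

table();
translate([1633, 0, 0]) bench();
translate([0, 0, 714]) open_box();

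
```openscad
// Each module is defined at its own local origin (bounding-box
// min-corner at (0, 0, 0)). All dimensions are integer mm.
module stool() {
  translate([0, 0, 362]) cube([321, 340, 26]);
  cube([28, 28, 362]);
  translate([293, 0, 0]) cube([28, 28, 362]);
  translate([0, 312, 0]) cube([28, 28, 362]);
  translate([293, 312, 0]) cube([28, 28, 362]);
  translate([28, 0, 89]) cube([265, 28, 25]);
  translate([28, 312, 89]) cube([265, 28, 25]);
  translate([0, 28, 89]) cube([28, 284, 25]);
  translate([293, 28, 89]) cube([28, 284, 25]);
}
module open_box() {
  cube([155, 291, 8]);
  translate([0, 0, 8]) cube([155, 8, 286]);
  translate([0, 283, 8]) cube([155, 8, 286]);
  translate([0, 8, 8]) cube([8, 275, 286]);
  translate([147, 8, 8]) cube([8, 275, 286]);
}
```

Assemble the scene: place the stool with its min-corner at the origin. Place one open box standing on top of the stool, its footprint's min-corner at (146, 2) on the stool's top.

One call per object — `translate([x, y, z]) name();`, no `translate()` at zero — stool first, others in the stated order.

stool();
translate([146, 2, 388]) open_box();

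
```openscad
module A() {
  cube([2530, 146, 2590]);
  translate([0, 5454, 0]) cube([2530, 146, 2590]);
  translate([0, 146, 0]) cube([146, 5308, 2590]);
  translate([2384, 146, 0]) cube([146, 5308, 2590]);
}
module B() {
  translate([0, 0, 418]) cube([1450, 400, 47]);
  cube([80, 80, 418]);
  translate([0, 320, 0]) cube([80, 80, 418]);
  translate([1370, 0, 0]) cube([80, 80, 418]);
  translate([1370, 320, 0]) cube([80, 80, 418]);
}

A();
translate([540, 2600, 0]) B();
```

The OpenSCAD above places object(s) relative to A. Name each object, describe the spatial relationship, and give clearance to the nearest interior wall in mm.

Clearances: x = 394, y = 2454; minimum 394 mm.

A is a house frame. B is a bench. The bench sits inside the house frame, centred. The clearance to the nearest interior wall is 394 mm.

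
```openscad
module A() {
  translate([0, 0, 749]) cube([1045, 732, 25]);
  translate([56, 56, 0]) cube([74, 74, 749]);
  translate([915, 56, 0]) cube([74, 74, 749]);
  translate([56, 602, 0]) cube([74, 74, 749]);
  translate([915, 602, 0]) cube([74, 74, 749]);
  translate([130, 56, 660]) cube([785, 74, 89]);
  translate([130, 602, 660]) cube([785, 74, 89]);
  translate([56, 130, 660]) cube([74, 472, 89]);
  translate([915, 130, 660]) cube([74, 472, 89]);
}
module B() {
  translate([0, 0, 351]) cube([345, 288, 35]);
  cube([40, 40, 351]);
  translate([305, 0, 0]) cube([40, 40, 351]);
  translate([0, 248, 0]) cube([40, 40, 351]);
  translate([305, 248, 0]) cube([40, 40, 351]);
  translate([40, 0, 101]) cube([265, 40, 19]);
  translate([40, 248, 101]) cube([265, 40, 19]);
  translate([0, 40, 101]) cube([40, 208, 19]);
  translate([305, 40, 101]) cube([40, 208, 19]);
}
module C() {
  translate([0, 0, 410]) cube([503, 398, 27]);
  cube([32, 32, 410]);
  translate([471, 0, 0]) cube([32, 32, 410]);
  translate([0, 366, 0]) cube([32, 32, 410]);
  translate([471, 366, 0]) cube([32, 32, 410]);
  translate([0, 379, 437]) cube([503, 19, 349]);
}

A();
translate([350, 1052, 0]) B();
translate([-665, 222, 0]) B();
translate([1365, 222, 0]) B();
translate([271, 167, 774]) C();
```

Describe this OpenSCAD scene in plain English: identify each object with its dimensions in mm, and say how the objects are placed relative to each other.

A is a table with a 1045×732 mm rectangular top, 25 mm thick, top surface at z = 774 mm, supported by four 74×74 mm square legs, each inset 56 mm from the nearest pair of top edges, running from the floor. Four apron rails, 74 mm thick and 89 mm tall, run between adjacent legs with their top edges flush with the underside of the top and their outer faces flush with the legs' outer faces.

B is a four-legged stool. The seat is a 345×288×35 mm slab whose top surface is at z = 386 mm; four square legs, each 40×40 mm in cross-section, run from the floor (z = 0) to the underside of the seat, each flush with a corner of the seat. Four stretchers, 40 mm wide and 19 mm tall, connect adjacent legs with their undersides at z = 101 mm, each running between the inner faces of the legs it joins and aligned with the legs' outer faces on the other axis.

C is a chair. The seat is a 503×398×27 mm slab with its top at z = 437 mm, on four 32×32 mm corner legs (flush with the seat edges, standing on z = 0). A flat backrest 19 mm thick, 349 mm tall, spans the full seat width and rises from the seat top along its +y edge, rear face flush with the rear of the seat.

Three stools sit around the table at the +y, −x, +x sides. The chair is on top of the table, centred.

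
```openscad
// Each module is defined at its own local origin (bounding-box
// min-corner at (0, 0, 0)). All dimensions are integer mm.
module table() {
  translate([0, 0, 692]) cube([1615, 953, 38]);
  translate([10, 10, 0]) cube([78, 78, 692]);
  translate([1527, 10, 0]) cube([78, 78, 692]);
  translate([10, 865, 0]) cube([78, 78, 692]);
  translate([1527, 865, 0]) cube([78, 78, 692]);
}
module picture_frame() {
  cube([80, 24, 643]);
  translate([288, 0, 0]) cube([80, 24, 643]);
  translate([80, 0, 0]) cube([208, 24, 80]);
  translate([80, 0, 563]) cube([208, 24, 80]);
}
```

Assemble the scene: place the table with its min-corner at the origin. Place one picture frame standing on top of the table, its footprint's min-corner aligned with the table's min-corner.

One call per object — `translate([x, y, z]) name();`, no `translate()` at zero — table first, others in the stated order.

table();
translate([0, 0, 730]) picture_frame();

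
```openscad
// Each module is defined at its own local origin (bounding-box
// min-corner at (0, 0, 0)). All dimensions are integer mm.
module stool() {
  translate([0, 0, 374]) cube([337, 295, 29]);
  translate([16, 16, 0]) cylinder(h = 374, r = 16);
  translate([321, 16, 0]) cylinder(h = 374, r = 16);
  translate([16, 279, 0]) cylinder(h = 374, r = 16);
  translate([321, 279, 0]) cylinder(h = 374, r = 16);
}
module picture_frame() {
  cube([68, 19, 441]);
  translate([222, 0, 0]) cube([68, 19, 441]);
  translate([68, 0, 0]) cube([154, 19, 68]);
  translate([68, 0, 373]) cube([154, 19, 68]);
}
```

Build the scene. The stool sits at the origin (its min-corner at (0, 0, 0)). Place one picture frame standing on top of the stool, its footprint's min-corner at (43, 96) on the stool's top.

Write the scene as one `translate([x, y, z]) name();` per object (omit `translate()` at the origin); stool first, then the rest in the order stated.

stool();
translate([43, 96, 403]) picture_frame();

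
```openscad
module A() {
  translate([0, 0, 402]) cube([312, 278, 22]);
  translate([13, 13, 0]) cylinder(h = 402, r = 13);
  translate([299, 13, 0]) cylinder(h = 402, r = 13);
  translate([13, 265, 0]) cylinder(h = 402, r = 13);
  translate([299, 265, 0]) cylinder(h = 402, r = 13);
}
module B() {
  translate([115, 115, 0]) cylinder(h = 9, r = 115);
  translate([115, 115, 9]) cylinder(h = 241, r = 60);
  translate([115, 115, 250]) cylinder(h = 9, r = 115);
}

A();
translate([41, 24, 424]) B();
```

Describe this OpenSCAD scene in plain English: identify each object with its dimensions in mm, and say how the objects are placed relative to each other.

A is a four-legged stool. The seat is 312×278 mm, 22 mm thick, top at z = 424 mm. It stands on four round legs, each 26 mm in diameter, from z = 0 to the seat underside, each leg's axis is inset half a diameter from the nearest pair of seat edges (so the leg's bounding box is flush with the corner).

B is a spool: two coaxial disc flanges of radius 115 mm and thickness 9 mm, joined by a core cylinder of radius 60 mm and height 241 mm. The lower flange rests on z = 0 and the three cylinders share a vertical axis.

The spool is on top of the stool, centred.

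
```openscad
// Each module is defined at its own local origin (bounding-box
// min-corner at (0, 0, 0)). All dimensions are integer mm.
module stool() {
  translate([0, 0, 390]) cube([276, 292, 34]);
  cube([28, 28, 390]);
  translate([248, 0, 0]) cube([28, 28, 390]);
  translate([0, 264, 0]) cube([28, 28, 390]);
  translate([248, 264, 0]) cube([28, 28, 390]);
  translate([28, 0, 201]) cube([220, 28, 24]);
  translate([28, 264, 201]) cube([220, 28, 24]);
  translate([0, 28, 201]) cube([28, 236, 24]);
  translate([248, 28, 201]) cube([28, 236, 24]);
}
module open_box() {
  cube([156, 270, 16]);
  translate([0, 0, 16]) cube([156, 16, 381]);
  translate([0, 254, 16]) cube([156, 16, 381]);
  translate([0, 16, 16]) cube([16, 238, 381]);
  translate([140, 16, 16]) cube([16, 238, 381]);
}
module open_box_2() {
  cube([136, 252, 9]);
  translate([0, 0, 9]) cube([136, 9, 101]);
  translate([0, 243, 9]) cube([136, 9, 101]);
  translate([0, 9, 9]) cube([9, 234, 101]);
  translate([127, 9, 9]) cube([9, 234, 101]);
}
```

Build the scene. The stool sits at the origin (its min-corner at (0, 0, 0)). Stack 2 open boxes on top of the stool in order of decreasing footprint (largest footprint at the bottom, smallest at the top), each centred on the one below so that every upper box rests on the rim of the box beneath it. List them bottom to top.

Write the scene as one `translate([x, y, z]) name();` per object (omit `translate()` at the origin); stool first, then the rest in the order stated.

stool();
translate([60, 11, 424]) open_box();
translate([70, 20, 821]) open_box_2();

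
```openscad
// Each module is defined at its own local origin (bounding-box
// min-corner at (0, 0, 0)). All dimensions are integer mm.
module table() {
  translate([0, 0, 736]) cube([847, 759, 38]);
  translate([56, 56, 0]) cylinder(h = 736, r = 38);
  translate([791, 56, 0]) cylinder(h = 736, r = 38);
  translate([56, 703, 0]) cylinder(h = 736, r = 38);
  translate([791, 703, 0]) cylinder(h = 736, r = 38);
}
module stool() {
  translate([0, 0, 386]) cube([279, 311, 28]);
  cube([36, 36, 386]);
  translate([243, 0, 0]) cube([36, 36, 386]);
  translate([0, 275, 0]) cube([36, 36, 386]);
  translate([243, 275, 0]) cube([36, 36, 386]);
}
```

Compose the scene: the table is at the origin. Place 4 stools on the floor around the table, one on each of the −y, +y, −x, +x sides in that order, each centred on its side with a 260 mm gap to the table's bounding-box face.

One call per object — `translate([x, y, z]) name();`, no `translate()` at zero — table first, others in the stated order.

table();
translate([284, -571, 0]) stool();
translate([284, 1019, 0]) stool();
translate([-539, 224, 0]) stool();
translate([1107, 224, 0]) stool();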